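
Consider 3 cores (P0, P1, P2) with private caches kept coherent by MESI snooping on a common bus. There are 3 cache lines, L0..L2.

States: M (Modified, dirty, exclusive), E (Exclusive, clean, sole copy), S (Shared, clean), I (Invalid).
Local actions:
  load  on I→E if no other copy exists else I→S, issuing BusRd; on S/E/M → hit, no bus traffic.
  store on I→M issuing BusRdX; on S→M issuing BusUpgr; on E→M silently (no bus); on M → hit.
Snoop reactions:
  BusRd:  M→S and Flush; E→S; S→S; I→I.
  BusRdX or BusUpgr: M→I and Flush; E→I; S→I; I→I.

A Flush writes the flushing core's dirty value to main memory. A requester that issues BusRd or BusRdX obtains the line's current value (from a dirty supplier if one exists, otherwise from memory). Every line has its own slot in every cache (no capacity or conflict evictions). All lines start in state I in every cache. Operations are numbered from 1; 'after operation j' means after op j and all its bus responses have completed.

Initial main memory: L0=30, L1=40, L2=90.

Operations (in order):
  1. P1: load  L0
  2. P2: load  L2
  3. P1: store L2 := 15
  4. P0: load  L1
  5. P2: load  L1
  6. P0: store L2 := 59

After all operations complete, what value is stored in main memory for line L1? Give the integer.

step 1: P1: load  L0  ⟶  IEI  (L0)  txn=BusRd  M[L0]=30
step 2: P2: load  L2  ⟶  IIE  (L2)  txn=BusRd  M[L2]=90
step 3: P1: store L2 := 15  ⟶  IMI  (L2)  txn=BusRdX  M[L2]=90
step 4: P0: load  L1  ⟶  EII  (L1)  txn=BusRd  M[L1]=40
step 5: P2: load  L1  ⟶  SIS  (L1)  txn=BusRd  M[L1]=40
step 6: P0: store L2 := 59  ⟶  MII  (L2)  txn=BusRdX+Flush  M[L2]=15

memory[L1] = 40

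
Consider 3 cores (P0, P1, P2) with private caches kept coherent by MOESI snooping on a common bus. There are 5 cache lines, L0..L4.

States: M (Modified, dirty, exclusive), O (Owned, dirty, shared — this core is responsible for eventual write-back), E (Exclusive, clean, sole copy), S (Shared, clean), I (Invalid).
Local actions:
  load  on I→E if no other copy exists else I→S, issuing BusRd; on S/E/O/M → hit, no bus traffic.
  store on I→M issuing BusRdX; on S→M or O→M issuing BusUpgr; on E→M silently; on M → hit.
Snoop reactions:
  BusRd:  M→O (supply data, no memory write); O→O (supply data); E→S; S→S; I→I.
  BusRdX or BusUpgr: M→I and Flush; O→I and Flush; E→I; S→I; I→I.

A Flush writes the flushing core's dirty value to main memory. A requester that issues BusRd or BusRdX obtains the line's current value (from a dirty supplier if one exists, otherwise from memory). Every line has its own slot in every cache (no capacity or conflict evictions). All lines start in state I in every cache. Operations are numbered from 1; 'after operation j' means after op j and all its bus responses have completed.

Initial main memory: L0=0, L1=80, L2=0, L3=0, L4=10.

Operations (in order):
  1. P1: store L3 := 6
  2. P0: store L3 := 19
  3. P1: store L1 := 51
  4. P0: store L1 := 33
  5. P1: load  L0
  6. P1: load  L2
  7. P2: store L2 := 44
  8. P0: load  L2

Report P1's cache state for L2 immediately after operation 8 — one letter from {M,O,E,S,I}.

[1] P1: store L3 := 6 | P0:I, P1:M(6), P2:I | bus: BusRdX
[2] P0: store L3 := 19 | P0:M(19), P1:I, P2:I | bus: BusRdX,Flush
[3] P1: store L1 := 51 | P0:I, P1:M(51), P2:I | bus: BusRdX
[4] P0: store L1 := 33 | P0:M(33), P1:I, P2:I | bus: BusRdX,Flush
[5] P1: load  L0 | P0:I, P1:E(0), P2:I | bus: BusRd
[6] P1: load  L2 | P0:I, P1:E(0), P2:I | bus: BusRd
[7] P2: store L2 := 44 | P0:I, P1:I, P2:M(44) | bus: BusRdX
[8] P0: load  L2 | P0:S(44), P1:I, P2:O(44) | bus: BusRd

state = I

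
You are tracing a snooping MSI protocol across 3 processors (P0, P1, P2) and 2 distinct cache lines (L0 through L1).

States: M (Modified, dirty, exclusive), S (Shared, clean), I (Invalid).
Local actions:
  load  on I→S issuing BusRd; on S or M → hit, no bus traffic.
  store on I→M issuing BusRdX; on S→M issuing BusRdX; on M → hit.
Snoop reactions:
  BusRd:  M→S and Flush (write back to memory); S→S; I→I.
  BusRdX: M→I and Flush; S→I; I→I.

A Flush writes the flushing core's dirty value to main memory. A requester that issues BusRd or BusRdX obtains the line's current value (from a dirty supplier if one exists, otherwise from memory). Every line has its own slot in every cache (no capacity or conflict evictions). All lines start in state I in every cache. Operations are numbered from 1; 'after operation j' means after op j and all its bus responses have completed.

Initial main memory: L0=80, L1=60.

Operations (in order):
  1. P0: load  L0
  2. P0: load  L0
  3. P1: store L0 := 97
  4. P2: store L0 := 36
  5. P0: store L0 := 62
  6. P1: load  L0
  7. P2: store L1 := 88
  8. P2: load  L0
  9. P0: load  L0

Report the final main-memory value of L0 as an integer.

memory[L0] = 62

step 1: P0: load  L0  ⟶  SII  (L0)  txn=BusRd  M[L0]=80
step 2: P0: load  L0  ⟶  SII  (L0)  txn=∅  M[L0]=80
step 3: P1: store L0 := 97  ⟶  IMI  (L0)  txn=BusRdX  M[L0]=80
step 4: P2: store L0 := 36  ⟶  IIM  (L0)  txn=BusRdX+Flush  M[L0]=97
step 5: P0: store L0 := 62  ⟶  MII  (L0)  txn=BusRdX+Flush  M[L0]=36
step 6: P1: load  L0  ⟶  SSI  (L0)  txn=BusRd+Flush  M[L0]=62
step 7: P2: store L1 := 88  ⟶  IIM  (L1)  txn=BusRdX  M[L1]=60
step 8: P2: load  L0  ⟶  SSS  (L0)  txn=BusRd  M[L0]=62
step 9: P0: load  L0  ⟶  SSS  (L0)  txn=∅  M[L0]=62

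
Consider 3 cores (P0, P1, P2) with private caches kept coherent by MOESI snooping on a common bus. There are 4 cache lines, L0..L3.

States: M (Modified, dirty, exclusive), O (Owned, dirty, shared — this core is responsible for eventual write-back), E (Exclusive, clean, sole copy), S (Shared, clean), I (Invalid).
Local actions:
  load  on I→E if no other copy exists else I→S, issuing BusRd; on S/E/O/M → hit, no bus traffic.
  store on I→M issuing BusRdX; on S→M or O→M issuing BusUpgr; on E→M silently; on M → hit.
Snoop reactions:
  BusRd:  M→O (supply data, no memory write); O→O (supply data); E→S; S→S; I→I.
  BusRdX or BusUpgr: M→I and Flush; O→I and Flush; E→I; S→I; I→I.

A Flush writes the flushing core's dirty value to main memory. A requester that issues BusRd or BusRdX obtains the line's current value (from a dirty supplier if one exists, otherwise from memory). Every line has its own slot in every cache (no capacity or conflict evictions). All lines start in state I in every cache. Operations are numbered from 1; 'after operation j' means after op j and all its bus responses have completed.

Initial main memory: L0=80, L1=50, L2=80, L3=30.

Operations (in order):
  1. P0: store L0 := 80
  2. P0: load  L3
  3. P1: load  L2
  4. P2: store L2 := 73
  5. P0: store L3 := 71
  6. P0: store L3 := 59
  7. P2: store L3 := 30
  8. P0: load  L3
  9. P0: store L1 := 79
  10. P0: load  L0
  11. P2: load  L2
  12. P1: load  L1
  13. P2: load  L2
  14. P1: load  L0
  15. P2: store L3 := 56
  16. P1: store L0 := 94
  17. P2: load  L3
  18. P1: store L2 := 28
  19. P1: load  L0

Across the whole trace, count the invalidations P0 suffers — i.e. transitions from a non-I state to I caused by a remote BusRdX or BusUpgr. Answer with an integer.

[1] P0: store L0 := 80 | P0:M(80), P1:I, P2:I | bus: BusRdX
[2] P0: load  L3 | P0:E(30), P1:I, P2:I | bus: BusRd
[3] P1: load  L2 | P0:I, P1:E(80), P2:I | bus: BusRd
[4] P2: store L2 := 73 | P0:I, P1:I, P2:M(73) | bus: BusRdX
[5] P0: store L3 := 71 | P0:M(71), P1:I, P2:I | bus: none
[6] P0: store L3 := 59 | P0:M(59), P1:I, P2:I | bus: none
[7] P2: store L3 := 30 | P0:I, P1:I, P2:M(30) | bus: BusRdX,Flush
[8] P0: load  L3 | P0:S(30), P1:I, P2:O(30) | bus: BusRd
[9] P0: store L1 := 79 | P0:M(79), P1:I, P2:I | bus: BusRdX
[10] P0: load  L0 | P0:M(80), P1:I, P2:I | bus: none
[11] P2: load  L2 | P0:I, P1:I, P2:M(73) | bus: none
[12] P1: load  L1 | P0:O(79), P1:S(79), P2:I | bus: BusRd
[13] P2: load  L2 | P0:I, P1:I, P2:M(73) | bus: none
[14] P1: load  L0 | P0:O(80), P1:S(80), P2:I | bus: BusRd
[15] P2: store L3 := 56 | P0:I, P1:I, P2:M(56) | bus: BusUpgr
[16] P1: store L0 := 94 | P0:I, P1:M(94), P2:I | bus: BusUpgr,Flush
[17] P2: load  L3 | P0:I, P1:I, P2:M(56) | bus: none
[18] P1: store L2 := 28 | P0:I, P1:M(28), P2:I | bus: BusRdX,Flush
[19] P1: load  L0 | P0:I, P1:M(94), P2:I | bus: none

invalidations = 3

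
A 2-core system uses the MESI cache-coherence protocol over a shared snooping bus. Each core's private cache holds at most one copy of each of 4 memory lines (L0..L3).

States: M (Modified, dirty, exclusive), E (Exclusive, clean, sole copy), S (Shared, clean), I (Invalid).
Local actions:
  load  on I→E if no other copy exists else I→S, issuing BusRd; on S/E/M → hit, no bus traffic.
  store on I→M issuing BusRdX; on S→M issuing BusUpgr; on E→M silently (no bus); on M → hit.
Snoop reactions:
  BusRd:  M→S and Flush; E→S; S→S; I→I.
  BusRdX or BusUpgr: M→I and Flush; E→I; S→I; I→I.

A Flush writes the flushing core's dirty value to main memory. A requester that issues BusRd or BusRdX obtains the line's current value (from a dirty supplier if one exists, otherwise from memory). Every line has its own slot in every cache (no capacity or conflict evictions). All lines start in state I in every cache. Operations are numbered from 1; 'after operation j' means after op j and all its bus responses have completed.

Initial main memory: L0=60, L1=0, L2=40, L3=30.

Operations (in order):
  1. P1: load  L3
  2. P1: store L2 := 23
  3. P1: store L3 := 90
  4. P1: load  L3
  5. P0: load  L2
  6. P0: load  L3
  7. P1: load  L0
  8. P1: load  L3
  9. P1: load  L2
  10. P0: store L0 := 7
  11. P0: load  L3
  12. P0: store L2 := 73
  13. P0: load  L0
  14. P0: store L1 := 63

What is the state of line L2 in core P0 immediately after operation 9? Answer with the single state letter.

state = S

  op1 P1: load  L3 → I/E on L3; bus BusRd; mem=30
  op2 P1: store L2 := 23 → I/M on L2; bus BusRdX; mem=40
  op3 P1: store L3 := 90 → I/M on L3; bus (none); mem=30
  op4 P1: load  L3 → I/M on L3; bus (none); mem=30
  op5 P0: load  L2 → S/S on L2; bus BusRd Flush; mem=23
  op6 P0: load  L3 → S/S on L3; bus BusRd Flush; mem=90
  op7 P1: load  L0 → I/E on L0; bus BusRd; mem=60
  op8 P1: load  L3 → S/S on L3; bus (none); mem=90
  op9 P1: load  L2 → S/S on L2; bus (none); mem=23
  op10 P0: store L0 := 7 → M/I on L0; bus BusRdX; mem=60
  op11 P0: load  L3 → S/S on L3; bus (none); mem=90
  op12 P0: store L2 := 73 → M/I on L2; bus BusUpgr; mem=23
  op13 P0: load  L0 → M/I on L0; bus (none); mem=60
  op14 P0: store L1 := 63 → M/I on L1; bus BusRdX; mem=0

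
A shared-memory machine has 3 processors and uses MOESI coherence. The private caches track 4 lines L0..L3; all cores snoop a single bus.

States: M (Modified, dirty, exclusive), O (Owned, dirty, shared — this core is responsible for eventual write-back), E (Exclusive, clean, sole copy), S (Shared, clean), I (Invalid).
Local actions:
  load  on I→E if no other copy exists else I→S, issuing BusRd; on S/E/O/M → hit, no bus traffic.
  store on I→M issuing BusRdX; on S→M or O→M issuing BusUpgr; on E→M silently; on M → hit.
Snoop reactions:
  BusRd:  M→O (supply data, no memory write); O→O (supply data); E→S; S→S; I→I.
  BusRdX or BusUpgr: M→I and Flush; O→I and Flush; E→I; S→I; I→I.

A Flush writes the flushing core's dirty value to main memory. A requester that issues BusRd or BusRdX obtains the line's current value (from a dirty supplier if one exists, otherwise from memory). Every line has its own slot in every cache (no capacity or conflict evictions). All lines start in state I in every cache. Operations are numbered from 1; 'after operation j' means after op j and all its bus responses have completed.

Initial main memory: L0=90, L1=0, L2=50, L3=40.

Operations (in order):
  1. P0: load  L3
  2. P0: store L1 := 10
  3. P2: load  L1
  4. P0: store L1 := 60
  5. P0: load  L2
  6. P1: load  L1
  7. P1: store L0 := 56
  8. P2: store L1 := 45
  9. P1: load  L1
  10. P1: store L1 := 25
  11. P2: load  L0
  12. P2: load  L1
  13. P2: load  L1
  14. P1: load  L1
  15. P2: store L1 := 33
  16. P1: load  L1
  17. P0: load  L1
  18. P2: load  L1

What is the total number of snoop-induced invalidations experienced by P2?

invalidations = 2

  op1 P0: load  L3 → E/I/I on L3; bus BusRd; mem=40
  op2 P0: store L1 := 10 → M/I/I on L1; bus BusRdX; mem=0
  op3 P2: load  L1 → O/I/S on L1; bus BusRd; mem=0
  op4 P0: store L1 := 60 → M/I/I on L1; bus BusUpgr; mem=0
  op5 P0: load  L2 → E/I/I on L2; bus BusRd; mem=50
  op6 P1: load  L1 → O/S/I on L1; bus BusRd; mem=0
  op7 P1: store L0 := 56 → I/M/I on L0; bus BusRdX; mem=90
  op8 P2: store L1 := 45 → I/I/M on L1; bus BusRdX Flush; mem=60
  op9 P1: load  L1 → I/S/O on L1; bus BusRd; mem=60
  op10 P1: store L1 := 25 → I/M/I on L1; bus BusUpgr Flush; mem=45
  op11 P2: load  L0 → I/O/S on L0; bus BusRd; mem=90
  op12 P2: load  L1 → I/O/S on L1; bus BusRd; mem=45
  op13 P2: load  L1 → I/O/S on L1; bus (none); mem=45
  op14 P1: load  L1 → I/O/S on L1; bus (none); mem=45
  op15 P2: store L1 := 33 → I/I/M on L1; bus BusUpgr Flush; mem=25
  op16 P1: load  L1 → I/S/O on L1; bus BusRd; mem=25
  op17 P0: load  L1 → S/S/O on L1; bus BusRd; mem=25
  op18 P2: load  L1 → S/S/O on L1; bus (none); mem=25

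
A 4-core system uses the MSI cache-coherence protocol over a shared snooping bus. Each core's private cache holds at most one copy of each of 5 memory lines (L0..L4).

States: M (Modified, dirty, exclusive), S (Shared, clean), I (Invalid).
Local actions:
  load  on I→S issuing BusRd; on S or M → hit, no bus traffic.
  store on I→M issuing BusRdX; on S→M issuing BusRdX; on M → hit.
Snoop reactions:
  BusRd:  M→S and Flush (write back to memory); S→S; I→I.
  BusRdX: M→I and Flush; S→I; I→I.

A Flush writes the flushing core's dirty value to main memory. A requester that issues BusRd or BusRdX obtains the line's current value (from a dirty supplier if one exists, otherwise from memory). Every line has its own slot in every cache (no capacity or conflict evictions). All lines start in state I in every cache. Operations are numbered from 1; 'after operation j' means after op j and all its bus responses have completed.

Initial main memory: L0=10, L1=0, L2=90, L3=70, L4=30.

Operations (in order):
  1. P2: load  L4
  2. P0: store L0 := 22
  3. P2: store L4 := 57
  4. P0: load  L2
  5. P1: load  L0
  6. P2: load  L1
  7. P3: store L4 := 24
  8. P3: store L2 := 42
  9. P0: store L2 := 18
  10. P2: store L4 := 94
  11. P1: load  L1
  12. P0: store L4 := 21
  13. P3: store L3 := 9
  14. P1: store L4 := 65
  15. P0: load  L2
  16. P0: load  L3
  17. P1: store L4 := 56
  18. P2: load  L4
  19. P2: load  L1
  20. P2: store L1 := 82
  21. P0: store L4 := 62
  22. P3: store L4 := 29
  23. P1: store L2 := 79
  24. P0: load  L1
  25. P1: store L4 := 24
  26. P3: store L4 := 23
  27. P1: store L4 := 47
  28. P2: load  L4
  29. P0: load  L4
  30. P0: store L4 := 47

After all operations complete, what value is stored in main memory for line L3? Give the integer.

step 1: P2: load  L4  ⟶  IISI  (L4)  txn=BusRd  M[L4]=30
step 2: P0: store L0 := 22  ⟶  MIII  (L0)  txn=BusRdX  M[L0]=10
step 3: P2: store L4 := 57  ⟶  IIMI  (L4)  txn=BusRdX  M[L4]=30
step 4: P0: load  L2  ⟶  SIII  (L2)  txn=BusRd  M[L2]=90
step 5: P1: load  L0  ⟶  SSII  (L0)  txn=BusRd+Flush  M[L0]=22
step 6: P2: load  L1  ⟶  IISI  (L1)  txn=BusRd  M[L1]=0
step 7: P3: store L4 := 24  ⟶  IIIM  (L4)  txn=BusRdX+Flush  M[L4]=57
step 8: P3: store L2 := 42  ⟶  IIIM  (L2)  txn=BusRdX  M[L2]=90
step 9: P0: store L2 := 18  ⟶  MIII  (L2)  txn=BusRdX+Flush  M[L2]=42
step 10: P2: store L4 := 94  ⟶  IIMI  (L4)  txn=BusRdX+Flush  M[L4]=24
step 11: P1: load  L1  ⟶  ISSI  (L1)  txn=BusRd  M[L1]=0
step 12: P0: store L4 := 21  ⟶  MIII  (L4)  txn=BusRdX+Flush  M[L4]=94
step 13: P3: store L3 := 9  ⟶  IIIM  (L3)  txn=BusRdX  M[L3]=70
step 14: P1: store L4 := 65  ⟶  IMII  (L4)  txn=BusRdX+Flush  M[L4]=21
step 15: P0: load  L2  ⟶  MIII  (L2)  txn=∅  M[L2]=42
step 16: P0: load  L3  ⟶  SIIS  (L3)  txn=BusRd+Flush  M[L3]=9
step 17: P1: store L4 := 56  ⟶  IMII  (L4)  txn=∅  M[L4]=21
step 18: P2: load  L4  ⟶  ISSI  (L4)  txn=BusRd+Flush  M[L4]=56
step 19: P2: load  L1  ⟶  ISSI  (L1)  txn=∅  M[L1]=0
step 20: P2: store L1 := 82  ⟶  IIMI  (L1)  txn=BusRdX  M[L1]=0
step 21: P0: store L4 := 62  ⟶  MIII  (L4)  txn=BusRdX  M[L4]=56
step 22: P3: store L4 := 29  ⟶  IIIM  (L4)  txn=BusRdX+Flush  M[L4]=62
step 23: P1: store L2 := 79  ⟶  IMII  (L2)  txn=BusRdX+Flush  M[L2]=18
step 24: P0: load  L1  ⟶  SISI  (L1)  txn=BusRd+Flush  M[L1]=82
step 25: P1: store L4 := 24  ⟶  IMII  (L4)  txn=BusRdX+Flush  M[L4]=29
step 26: P3: store L4 := 23  ⟶  IIIM  (L4)  txn=BusRdX+Flush  M[L4]=24
step 27: P1: store L4 := 47  ⟶  IMII  (L4)  txn=BusRdX+Flush  M[L4]=23
step 28: P2: load  L4  ⟶  ISSI  (L4)  txn=BusRd+Flush  M[L4]=47
step 29: P0: load  L4  ⟶  SSSI  (L4)  txn=BusRd  M[L4]=47
step 30: P0: store L4 := 47  ⟶  MIII  (L4)  txn=BusRdX  M[L4]=47

memory[L3] = 9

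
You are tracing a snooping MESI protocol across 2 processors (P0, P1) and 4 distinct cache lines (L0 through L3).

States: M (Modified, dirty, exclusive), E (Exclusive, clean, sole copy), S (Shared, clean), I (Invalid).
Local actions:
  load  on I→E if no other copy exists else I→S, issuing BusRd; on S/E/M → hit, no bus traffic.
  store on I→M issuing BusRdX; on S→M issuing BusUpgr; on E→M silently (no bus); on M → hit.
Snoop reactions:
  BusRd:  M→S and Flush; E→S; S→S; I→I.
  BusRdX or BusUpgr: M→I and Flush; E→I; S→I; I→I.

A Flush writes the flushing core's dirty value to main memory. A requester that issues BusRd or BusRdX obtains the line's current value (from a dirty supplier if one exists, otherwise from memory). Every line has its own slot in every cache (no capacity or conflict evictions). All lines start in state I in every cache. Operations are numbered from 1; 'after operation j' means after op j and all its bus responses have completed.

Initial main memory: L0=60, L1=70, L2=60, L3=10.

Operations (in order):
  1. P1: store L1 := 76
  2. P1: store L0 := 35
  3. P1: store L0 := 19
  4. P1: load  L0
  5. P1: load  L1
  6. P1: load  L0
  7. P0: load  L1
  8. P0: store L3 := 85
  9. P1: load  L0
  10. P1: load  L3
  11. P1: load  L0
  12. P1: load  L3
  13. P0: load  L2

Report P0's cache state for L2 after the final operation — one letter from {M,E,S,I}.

1. P1: store L1 := 76  bus=[BusRdX]  L1: P0=I P1=M  mem[L1]=70
2. P1: store L0 := 35  bus=[BusRdX]  L0: P0=I P1=M  mem[L0]=60
3. P1: store L0 := 19  bus=[-]  L0: P0=I P1=M  mem[L0]=60
4. P1: load  L0  bus=[-]  L0: P0=I P1=M  mem[L0]=60
5. P1: load  L1  bus=[-]  L1: P0=I P1=M  mem[L1]=70
6. P1: load  L0  bus=[-]  L0: P0=I P1=M  mem[L0]=60
7. P0: load  L1  bus=[BusRd,Flush]  L1: P0=S P1=S  mem[L1]=76
8. P0: store L3 := 85  bus=[BusRdX]  L3: P0=M P1=I  mem[L3]=10
9. P1: load  L0  bus=[-]  L0: P0=I P1=M  mem[L0]=60
10. P1: load  L3  bus=[BusRd,Flush]  L3: P0=S P1=S  mem[L3]=85
11. P1: load  L0  bus=[-]  L0: P0=I P1=M  mem[L0]=60
12. P1: load  L3  bus=[-]  L3: P0=S P1=S  mem[L3]=85
13. P0: load  L2  bus=[BusRd]  L2: P0=E P1=I  mem[L2]=60

state = E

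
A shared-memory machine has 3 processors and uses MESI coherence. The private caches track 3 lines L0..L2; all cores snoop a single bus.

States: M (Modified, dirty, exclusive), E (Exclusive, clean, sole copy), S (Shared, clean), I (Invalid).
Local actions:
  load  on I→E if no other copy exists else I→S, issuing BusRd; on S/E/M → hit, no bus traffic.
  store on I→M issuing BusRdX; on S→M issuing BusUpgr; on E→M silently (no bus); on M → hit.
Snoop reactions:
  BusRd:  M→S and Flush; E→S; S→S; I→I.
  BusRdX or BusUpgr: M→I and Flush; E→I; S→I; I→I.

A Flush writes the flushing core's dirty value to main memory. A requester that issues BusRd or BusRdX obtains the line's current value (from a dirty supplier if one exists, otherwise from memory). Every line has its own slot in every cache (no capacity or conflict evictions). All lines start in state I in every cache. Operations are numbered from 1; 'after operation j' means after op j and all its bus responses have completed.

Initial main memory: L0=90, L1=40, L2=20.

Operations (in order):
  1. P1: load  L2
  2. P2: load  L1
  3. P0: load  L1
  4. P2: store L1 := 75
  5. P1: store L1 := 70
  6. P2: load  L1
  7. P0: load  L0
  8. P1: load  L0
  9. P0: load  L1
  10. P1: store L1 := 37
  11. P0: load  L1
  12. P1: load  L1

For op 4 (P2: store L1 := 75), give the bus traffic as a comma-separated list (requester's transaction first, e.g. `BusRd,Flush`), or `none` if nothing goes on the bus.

bus = BusUpgr

[1] P1: load  L2 | P0:I, P1:E(20), P2:I | bus: BusRd
[2] P2: load  L1 | P0:I, P1:I, P2:E(40) | bus: BusRd
[3] P0: load  L1 | P0:S(40), P1:I, P2:S(40) | bus: BusRd
[4] P2: store L1 := 75 | P0:I, P1:I, P2:M(75) | bus: BusUpgr
[5] P1: store L1 := 70 | P0:I, P1:M(70), P2:I | bus: BusRdX,Flush
[6] P2: load  L1 | P0:I, P1:S(70), P2:S(70) | bus: BusRd,Flush
[7] P0: load  L0 | P0:E(90), P1:I, P2:I | bus: BusRd
[8] P1: load  L0 | P0:S(90), P1:S(90), P2:I | bus: BusRd
[9] P0: load  L1 | P0:S(70), P1:S(70), P2:S(70) | bus: BusRd
[10] P1: store L1 := 37 | P0:I, P1:M(37), P2:I | bus: BusUpgr
[11] P0: load  L1 | P0:S(37), P1:S(37), P2:I | bus: BusRd,Flush
[12] P1: load  L1 | P0:S(37), P1:S(37), P2:I | bus: none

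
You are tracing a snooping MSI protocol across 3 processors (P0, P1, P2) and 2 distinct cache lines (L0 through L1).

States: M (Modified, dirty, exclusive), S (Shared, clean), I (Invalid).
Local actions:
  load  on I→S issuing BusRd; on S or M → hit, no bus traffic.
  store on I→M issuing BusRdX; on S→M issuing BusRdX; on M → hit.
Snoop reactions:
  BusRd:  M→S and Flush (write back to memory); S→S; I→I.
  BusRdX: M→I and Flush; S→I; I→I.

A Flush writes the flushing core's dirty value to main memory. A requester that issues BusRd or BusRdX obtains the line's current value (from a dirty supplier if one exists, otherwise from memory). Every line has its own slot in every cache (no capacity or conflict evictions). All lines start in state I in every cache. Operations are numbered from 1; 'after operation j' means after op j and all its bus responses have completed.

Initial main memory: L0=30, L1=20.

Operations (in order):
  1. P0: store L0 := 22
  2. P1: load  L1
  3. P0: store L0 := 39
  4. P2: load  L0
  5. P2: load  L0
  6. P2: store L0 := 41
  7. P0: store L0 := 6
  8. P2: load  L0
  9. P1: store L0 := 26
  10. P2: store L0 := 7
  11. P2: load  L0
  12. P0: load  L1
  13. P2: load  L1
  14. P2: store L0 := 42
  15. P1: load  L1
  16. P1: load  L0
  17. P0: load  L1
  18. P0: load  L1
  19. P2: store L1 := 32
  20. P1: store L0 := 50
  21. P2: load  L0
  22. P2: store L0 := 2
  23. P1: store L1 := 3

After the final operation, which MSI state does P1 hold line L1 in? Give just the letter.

state = M

step 1: P0: store L0 := 22  ⟶  MII  (L0)  txn=BusRdX  M[L0]=30
step 2: P1: load  L1  ⟶  ISI  (L1)  txn=BusRd  M[L1]=20
step 3: P0: store L0 := 39  ⟶  MII  (L0)  txn=∅  M[L0]=30
step 4: P2: load  L0  ⟶  SIS  (L0)  txn=BusRd+Flush  M[L0]=39
step 5: P2: load  L0  ⟶  SIS  (L0)  txn=∅  M[L0]=39
step 6: P2: store L0 := 41  ⟶  IIM  (L0)  txn=BusRdX  M[L0]=39
step 7: P0: store L0 := 6  ⟶  MII  (L0)  txn=BusRdX+Flush  M[L0]=41
step 8: P2: load  L0  ⟶  SIS  (L0)  txn=BusRd+Flush  M[L0]=6
step 9: P1: store L0 := 26  ⟶  IMI  (L0)  txn=BusRdX  M[L0]=6
step 10: P2: store L0 := 7  ⟶  IIM  (L0)  txn=BusRdX+Flush  M[L0]=26
step 11: P2: load  L0  ⟶  IIM  (L0)  txn=∅  M[L0]=26
step 12: P0: load  L1  ⟶  SSI  (L1)  txn=BusRd  M[L1]=20
step 13: P2: load  L1  ⟶  SSS  (L1)  txn=BusRd  M[L1]=20
step 14: P2: store L0 := 42  ⟶  IIM  (L0)  txn=∅  M[L0]=26
step 15: P1: load  L1  ⟶  SSS  (L1)  txn=∅  M[L1]=20
step 16: P1: load  L0  ⟶  ISS  (L0)  txn=BusRd+Flush  M[L0]=42
step 17: P0: load  L1  ⟶  SSS  (L1)  txn=∅  M[L1]=20
step 18: P0: load  L1  ⟶  SSS  (L1)  txn=∅  M[L1]=20
step 19: P2: store L1 := 32  ⟶  IIM  (L1)  txn=BusRdX  M[L1]=20
step 20: P1: store L0 := 50  ⟶  IMI  (L0)  txn=BusRdX  M[L0]=42
step 21: P2: load  L0  ⟶  ISS  (L0)  txn=BusRd+Flush  M[L0]=50
step 22: P2: store L0 := 2  ⟶  IIM  (L0)  txn=BusRdX  M[L0]=50
step 23: P1: store L1 := 3  ⟶  IMI  (L1)  txn=BusRdX+Flush  M[L1]=32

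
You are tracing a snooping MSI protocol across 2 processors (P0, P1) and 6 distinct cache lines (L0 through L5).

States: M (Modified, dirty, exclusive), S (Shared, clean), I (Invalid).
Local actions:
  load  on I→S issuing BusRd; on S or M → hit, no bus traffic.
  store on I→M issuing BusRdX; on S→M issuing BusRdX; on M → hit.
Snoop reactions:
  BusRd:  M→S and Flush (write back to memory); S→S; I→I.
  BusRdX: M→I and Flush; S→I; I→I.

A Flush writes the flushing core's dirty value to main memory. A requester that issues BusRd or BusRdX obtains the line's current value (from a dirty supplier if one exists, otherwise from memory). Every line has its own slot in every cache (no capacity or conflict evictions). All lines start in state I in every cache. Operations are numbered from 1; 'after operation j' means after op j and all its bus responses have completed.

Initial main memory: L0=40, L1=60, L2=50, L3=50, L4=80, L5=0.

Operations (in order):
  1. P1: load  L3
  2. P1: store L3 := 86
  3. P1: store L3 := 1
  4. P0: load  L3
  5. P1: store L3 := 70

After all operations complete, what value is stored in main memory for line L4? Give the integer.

  op1 P1: load  L3 → I/S on L3; bus BusRd; mem=50
  op2 P1: store L3 := 86 → I/M on L3; bus BusRdX; mem=50
  op3 P1: store L3 := 1 → I/M on L3; bus (none); mem=50
  op4 P0: load  L3 → S/S on L3; bus BusRd Flush; mem=1
  op5 P1: store L3 := 70 → I/M on L3; bus BusRdX; mem=1

memory[L4] = 80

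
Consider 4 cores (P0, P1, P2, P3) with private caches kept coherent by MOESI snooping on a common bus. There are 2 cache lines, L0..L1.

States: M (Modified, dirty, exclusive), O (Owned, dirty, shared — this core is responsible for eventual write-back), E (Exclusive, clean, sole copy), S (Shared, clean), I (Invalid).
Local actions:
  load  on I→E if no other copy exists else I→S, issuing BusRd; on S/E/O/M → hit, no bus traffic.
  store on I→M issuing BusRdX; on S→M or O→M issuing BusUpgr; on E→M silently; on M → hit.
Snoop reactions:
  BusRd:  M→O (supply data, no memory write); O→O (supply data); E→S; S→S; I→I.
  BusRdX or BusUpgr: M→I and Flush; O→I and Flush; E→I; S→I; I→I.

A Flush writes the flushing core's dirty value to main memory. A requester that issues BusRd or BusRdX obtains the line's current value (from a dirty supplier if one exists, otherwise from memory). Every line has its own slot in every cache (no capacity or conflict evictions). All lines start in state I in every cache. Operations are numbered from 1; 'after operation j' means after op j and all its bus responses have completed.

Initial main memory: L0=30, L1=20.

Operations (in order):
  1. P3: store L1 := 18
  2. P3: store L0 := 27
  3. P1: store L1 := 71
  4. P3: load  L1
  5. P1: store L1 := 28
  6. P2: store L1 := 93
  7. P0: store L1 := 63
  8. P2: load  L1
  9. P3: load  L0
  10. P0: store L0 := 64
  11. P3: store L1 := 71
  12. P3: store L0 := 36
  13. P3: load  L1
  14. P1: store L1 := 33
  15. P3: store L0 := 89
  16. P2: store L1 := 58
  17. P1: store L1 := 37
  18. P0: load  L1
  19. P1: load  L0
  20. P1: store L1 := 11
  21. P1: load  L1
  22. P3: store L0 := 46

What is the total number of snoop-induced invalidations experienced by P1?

invalidations = 3

[1] P3: store L1 := 18 | P0:I, P1:I, P2:I, P3:M(18) | bus: BusRdX
[2] P3: store L0 := 27 | P0:I, P1:I, P2:I, P3:M(27) | bus: BusRdX
[3] P1: store L1 := 71 | P0:I, P1:M(71), P2:I, P3:I | bus: BusRdX,Flush
[4] P3: load  L1 | P0:I, P1:O(71), P2:I, P3:S(71) | bus: BusRd
[5] P1: store L1 := 28 | P0:I, P1:M(28), P2:I, P3:I | bus: BusUpgr
[6] P2: store L1 := 93 | P0:I, P1:I, P2:M(93), P3:I | bus: BusRdX,Flush
[7] P0: store L1 := 63 | P0:M(63), P1:I, P2:I, P3:I | bus: BusRdX,Flush
[8] P2: load  L1 | P0:O(63), P1:I, P2:S(63), P3:I | bus: BusRd
[9] P3: load  L0 | P0:I, P1:I, P2:I, P3:M(27) | bus: none
[10] P0: store L0 := 64 | P0:M(64), P1:I, P2:I, P3:I | bus: BusRdX,Flush
[11] P3: store L1 := 71 | P0:I, P1:I, P2:I, P3:M(71) | bus: BusRdX,Flush
[12] P3: store L0 := 36 | P0:I, P1:I, P2:I, P3:M(36) | bus: BusRdX,Flush
[13] P3: load  L1 | P0:I, P1:I, P2:I, P3:M(71) | bus: none
[14] P1: store L1 := 33 | P0:I, P1:M(33), P2:I, P3:I | bus: BusRdX,Flush
[15] P3: store L0 := 89 | P0:I, P1:I, P2:I, P3:M(89) | bus: none
[16] P2: store L1 := 58 | P0:I, P1:I, P2:M(58), P3:I | bus: BusRdX,Flush
[17] P1: store L1 := 37 | P0:I, P1:M(37), P2:I, P3:I | bus: BusRdX,Flush
[18] P0: load  L1 | P0:S(37), P1:O(37), P2:I, P3:I | bus: BusRd
[19] P1: load  L0 | P0:I, P1:S(89), P2:I, P3:O(89) | bus: BusRd
[20] P1: store L1 := 11 | P0:I, P1:M(11), P2:I, P3:I | bus: BusUpgr
[21] P1: load  L1 | P0:I, P1:M(11), P2:I, P3:I | bus: none
[22] P3: store L0 := 46 | P0:I, P1:I, P2:I, P3:M(46) | bus: BusUpgr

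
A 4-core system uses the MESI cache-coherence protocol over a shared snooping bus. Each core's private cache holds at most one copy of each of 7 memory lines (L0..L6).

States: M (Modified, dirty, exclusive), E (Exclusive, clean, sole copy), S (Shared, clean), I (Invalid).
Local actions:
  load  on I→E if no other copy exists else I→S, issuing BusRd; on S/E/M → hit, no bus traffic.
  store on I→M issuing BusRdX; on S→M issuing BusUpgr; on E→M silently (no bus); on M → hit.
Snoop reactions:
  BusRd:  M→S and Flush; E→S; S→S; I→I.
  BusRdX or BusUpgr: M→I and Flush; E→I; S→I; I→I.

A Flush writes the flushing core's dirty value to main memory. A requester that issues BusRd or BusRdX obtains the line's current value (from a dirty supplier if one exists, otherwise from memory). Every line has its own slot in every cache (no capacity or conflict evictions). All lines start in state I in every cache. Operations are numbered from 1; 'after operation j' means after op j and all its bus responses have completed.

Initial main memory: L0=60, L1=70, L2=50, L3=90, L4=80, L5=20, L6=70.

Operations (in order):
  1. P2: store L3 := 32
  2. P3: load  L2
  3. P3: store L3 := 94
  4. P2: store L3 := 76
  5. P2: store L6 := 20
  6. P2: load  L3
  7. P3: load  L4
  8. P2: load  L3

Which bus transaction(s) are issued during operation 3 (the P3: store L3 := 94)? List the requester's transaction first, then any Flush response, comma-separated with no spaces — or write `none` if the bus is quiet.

bus = BusRdX,Flush

[1] P2: store L3 := 32 | P0:I, P1:I, P2:M(32), P3:I | bus: BusRdX
[2] P3: load  L2 | P0:I, P1:I, P2:I, P3:E(50) | bus: BusRd
[3] P3: store L3 := 94 | P0:I, P1:I, P2:I, P3:M(94) | bus: BusRdX,Flush
[4] P2: store L3 := 76 | P0:I, P1:I, P2:M(76), P3:I | bus: BusRdX,Flush
[5] P2: store L6 := 20 | P0:I, P1:I, P2:M(20), P3:I | bus: BusRdX
[6] P2: load  L3 | P0:I, P1:I, P2:M(76), P3:I | bus: none
[7] P3: load  L4 | P0:I, P1:I, P2:I, P3:E(80) | bus: BusRd
[8] P2: load  L3 | P0:I, P1:I, P2:M(76), P3:I | bus: none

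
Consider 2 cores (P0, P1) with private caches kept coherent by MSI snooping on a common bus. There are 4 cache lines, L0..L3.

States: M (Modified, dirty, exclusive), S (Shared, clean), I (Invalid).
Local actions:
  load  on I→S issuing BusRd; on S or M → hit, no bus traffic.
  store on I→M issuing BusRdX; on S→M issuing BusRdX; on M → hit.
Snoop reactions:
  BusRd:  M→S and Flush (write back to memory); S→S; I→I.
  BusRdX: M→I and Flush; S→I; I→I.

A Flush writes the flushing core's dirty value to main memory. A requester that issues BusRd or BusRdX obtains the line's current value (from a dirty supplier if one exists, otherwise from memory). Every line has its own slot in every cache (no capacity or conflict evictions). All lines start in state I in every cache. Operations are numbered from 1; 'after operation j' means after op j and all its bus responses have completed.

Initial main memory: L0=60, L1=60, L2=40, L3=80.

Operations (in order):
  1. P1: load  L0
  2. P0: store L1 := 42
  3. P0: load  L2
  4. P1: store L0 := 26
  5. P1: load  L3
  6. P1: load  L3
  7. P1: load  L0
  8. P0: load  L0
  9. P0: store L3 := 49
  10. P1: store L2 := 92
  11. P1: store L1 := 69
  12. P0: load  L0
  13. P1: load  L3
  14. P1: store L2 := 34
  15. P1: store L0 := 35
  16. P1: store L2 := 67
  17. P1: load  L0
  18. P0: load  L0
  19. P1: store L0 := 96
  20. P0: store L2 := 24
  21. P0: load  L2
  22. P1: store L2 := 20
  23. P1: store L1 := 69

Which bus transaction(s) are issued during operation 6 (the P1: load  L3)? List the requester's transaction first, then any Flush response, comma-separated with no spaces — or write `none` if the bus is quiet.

step 1: P1: load  L0  ⟶  IS  (L0)  txn=BusRd  M[L0]=60
step 2: P0: store L1 := 42  ⟶  MI  (L1)  txn=BusRdX  M[L1]=60
step 3: P0: load  L2  ⟶  SI  (L2)  txn=BusRd  M[L2]=40
step 4: P1: store L0 := 26  ⟶  IM  (L0)  txn=BusRdX  M[L0]=60
step 5: P1: load  L3  ⟶  IS  (L3)  txn=BusRd  M[L3]=80
step 6: P1: load  L3  ⟶  IS  (L3)  txn=∅  M[L3]=80
step 7: P1: load  L0  ⟶  IM  (L0)  txn=∅  M[L0]=60
step 8: P0: load  L0  ⟶  SS  (L0)  txn=BusRd+Flush  M[L0]=26
step 9: P0: store L3 := 49  ⟶  MI  (L3)  txn=BusRdX  M[L3]=80
step 10: P1: store L2 := 92  ⟶  IM  (L2)  txn=BusRdX  M[L2]=40
step 11: P1: store L1 := 69  ⟶  IM  (L1)  txn=BusRdX+Flush  M[L1]=42
step 12: P0: load  L0  ⟶  SS  (L0)  txn=∅  M[L0]=26
step 13: P1: load  L3  ⟶  SS  (L3)  txn=BusRd+Flush  M[L3]=49
step 14: P1: store L2 := 34  ⟶  IM  (L2)  txn=∅  M[L2]=40
step 15: P1: store L0 := 35  ⟶  IM  (L0)  txn=BusRdX  M[L0]=26
step 16: P1: store L2 := 67  ⟶  IM  (L2)  txn=∅  M[L2]=40
step 17: P1: load  L0  ⟶  IM  (L0)  txn=∅  M[L0]=26
step 18: P0: load  L0  ⟶  SS  (L0)  txn=BusRd+Flush  M[L0]=35
step 19: P1: store L0 := 96  ⟶  IM  (L0)  txn=BusRdX  M[L0]=35
step 20: P0: store L2 := 24  ⟶  MI  (L2)  txn=BusRdX+Flush  M[L2]=67
step 21: P0: load  L2  ⟶  MI  (L2)  txn=∅  M[L2]=67
step 22: P1: store L2 := 20  ⟶  IM  (L2)  txn=BusRdX+Flush  M[L2]=24
step 23: P1: store L1 := 69  ⟶  IM  (L1)  txn=∅  M[L1]=42

bus = none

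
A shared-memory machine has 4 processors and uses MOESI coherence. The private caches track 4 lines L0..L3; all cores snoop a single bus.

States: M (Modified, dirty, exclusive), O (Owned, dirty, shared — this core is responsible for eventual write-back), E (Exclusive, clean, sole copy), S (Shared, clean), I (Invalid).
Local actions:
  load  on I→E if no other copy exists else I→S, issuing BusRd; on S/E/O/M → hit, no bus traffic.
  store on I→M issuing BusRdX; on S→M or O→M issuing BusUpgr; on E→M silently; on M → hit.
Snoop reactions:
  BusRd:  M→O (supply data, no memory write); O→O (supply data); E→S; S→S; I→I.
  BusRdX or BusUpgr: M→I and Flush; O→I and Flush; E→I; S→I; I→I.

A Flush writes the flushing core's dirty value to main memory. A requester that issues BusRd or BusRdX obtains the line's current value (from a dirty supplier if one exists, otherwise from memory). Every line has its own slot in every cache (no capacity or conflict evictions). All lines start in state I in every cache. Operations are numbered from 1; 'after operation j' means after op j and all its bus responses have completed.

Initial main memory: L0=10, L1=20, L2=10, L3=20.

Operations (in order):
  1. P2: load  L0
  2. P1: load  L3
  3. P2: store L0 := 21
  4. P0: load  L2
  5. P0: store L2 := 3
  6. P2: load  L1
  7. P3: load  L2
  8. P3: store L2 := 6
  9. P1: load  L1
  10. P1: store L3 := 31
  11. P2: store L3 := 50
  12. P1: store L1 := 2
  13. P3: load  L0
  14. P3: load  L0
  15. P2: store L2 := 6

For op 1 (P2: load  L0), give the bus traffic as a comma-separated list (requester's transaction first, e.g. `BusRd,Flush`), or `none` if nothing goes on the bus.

  op1 P2: load  L0 → I/I/E/I on L0; bus BusRd; mem=10
  op2 P1: load  L3 → I/E/I/I on L3; bus BusRd; mem=20
  op3 P2: store L0 := 21 → I/I/M/I on L0; bus (none); mem=10
  op4 P0: load  L2 → E/I/I/I on L2; bus BusRd; mem=10
  op5 P0: store L2 := 3 → M/I/I/I on L2; bus (none); mem=10
  op6 P2: load  L1 → I/I/E/I on L1; bus BusRd; mem=20
  op7 P3: load  L2 → O/I/I/S on L2; bus BusRd; mem=10
  op8 P3: store L2 := 6 → I/I/I/M on L2; bus BusUpgr Flush; mem=3
  op9 P1: load  L1 → I/S/S/I on L1; bus BusRd; mem=20
  op10 P1: store L3 := 31 → I/M/I/I on L3; bus (none); mem=20
  op11 P2: store L3 := 50 → I/I/M/I on L3; bus BusRdX Flush; mem=31
  op12 P1: store L1 := 2 → I/M/I/I on L1; bus BusUpgr; mem=20
  op13 P3: load  L0 → I/I/O/S on L0; bus BusRd; mem=10
  op14 P3: load  L0 → I/I/O/S on L0; bus (none); mem=10
  op15 P2: store L2 := 6 → I/I/M/I on L2; bus BusRdX Flush; mem=6

bus = BusRd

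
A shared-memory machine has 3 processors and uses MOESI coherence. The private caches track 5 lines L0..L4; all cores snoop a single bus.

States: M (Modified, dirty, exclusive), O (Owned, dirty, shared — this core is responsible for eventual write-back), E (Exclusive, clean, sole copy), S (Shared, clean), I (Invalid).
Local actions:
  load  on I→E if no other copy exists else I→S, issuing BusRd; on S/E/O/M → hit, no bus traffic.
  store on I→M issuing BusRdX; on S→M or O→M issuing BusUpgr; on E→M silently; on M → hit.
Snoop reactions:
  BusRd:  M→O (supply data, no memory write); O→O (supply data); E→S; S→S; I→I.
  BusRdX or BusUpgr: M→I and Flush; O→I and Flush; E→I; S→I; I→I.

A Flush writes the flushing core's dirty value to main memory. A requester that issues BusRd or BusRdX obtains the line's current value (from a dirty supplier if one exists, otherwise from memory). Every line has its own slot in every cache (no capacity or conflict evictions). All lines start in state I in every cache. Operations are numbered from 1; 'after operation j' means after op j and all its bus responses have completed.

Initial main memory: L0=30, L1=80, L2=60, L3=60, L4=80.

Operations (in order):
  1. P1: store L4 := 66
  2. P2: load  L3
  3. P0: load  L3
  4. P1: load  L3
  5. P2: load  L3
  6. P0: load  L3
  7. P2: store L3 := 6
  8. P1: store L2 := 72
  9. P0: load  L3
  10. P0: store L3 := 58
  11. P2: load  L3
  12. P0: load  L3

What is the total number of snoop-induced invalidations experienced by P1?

1. P1: store L4 := 66  bus=[BusRdX]  L4: P0=I P1=M P2=I  mem[L4]=80
2. P2: load  L3  bus=[BusRd]  L3: P0=I P1=I P2=E  mem[L3]=60
3. P0: load  L3  bus=[BusRd]  L3: P0=S P1=I P2=S  mem[L3]=60
4. P1: load  L3  bus=[BusRd]  L3: P0=S P1=S P2=S  mem[L3]=60
5. P2: load  L3  bus=[-]  L3: P0=S P1=S P2=S  mem[L3]=60
6. P0: load  L3  bus=[-]  L3: P0=S P1=S P2=S  mem[L3]=60
7. P2: store L3 := 6  bus=[BusUpgr]  L3: P0=I P1=I P2=M  mem[L3]=60
8. P1: store L2 := 72  bus=[BusRdX]  L2: P0=I P1=M P2=I  mem[L2]=60
9. P0: load  L3  bus=[BusRd]  L3: P0=S P1=I P2=O  mem[L3]=60
10. P0: store L3 := 58  bus=[BusUpgr,Flush]  L3: P0=M P1=I P2=I  mem[L3]=6
11. P2: load  L3  bus=[BusRd]  L3: P0=O P1=I P2=S  mem[L3]=6
12. P0: load  L3  bus=[-]  L3: P0=O P1=I P2=S  mem[L3]=6

invalidations = 1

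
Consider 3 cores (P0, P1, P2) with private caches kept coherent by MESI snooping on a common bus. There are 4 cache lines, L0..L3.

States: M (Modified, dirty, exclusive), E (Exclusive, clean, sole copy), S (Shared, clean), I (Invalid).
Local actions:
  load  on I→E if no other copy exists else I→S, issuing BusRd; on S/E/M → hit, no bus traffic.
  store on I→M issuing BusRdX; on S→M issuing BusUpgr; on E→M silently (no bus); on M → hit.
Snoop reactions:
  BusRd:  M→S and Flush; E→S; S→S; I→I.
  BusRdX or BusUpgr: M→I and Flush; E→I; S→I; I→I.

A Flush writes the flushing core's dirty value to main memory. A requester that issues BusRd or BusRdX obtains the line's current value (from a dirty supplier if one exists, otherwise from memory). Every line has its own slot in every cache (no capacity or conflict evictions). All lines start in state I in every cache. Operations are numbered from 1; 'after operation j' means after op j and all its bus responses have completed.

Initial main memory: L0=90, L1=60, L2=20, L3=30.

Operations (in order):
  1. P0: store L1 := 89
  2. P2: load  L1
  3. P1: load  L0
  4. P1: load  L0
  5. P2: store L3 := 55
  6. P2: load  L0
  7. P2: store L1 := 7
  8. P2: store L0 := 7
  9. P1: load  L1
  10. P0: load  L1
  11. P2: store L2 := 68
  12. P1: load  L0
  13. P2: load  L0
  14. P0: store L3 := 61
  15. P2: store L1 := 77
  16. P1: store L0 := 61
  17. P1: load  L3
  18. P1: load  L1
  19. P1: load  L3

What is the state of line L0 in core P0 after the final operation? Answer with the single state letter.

state = I

[1] P0: store L1 := 89 | P0:M(89), P1:I, P2:I | bus: BusRdX
[2] P2: load  L1 | P0:S(89), P1:I, P2:S(89) | bus: BusRd,Flush
[3] P1: load  L0 | P0:I, P1:E(90), P2:I | bus: BusRd
[4] P1: load  L0 | P0:I, P1:E(90), P2:I | bus: none
[5] P2: store L3 := 55 | P0:I, P1:I, P2:M(55) | bus: BusRdX
[6] P2: load  L0 | P0:I, P1:S(90), P2:S(90) | bus: BusRd
[7] P2: store L1 := 7 | P0:I, P1:I, P2:M(7) | bus: BusUpgr
[8] P2: store L0 := 7 | P0:I, P1:I, P2:M(7) | bus: BusUpgr
[9] P1: load  L1 | P0:I, P1:S(7), P2:S(7) | bus: BusRd,Flush
[10] P0: load  L1 | P0:S(7), P1:S(7), P2:S(7) | bus: BusRd
[11] P2: store L2 := 68 | P0:I, P1:I, P2:M(68) | bus: BusRdX
[12] P1: load  L0 | P0:I, P1:S(7), P2:S(7) | bus: BusRd,Flush
[13] P2: load  L0 | P0:I, P1:S(7), P2:S(7) | bus: none
[14] P0: store L3 := 61 | P0:M(61), P1:I, P2:I | bus: BusRdX,Flush
[15] P2: store L1 := 77 | P0:I, P1:I, P2:M(77) | bus: BusUpgr
[16] P1: store L0 := 61 | P0:I, P1:M(61), P2:I | bus: BusUpgr
[17] P1: load  L3 | P0:S(61), P1:S(61), P2:I | bus: BusRd,Flush
[18] P1: load  L1 | P0:I, P1:S(77), P2:S(77) | bus: BusRd,Flush
[19] P1: load  L3 | P0:S(61), P1:S(61), P2:I | bus: none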